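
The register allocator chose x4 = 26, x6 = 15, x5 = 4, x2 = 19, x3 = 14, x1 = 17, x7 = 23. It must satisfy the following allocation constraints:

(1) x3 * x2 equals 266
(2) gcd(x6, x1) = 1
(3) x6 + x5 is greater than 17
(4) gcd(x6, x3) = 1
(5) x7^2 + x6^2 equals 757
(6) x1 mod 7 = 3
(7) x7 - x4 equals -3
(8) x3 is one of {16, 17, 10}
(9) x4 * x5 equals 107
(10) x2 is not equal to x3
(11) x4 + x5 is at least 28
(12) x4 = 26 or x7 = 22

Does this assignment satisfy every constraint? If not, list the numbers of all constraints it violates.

Violated: 5, 8, and 9.

(1) x3 * x2 = 14 * 19 = 266  holds
(2) gcd(15, 17) = 1  holds
(3) x6 + x5 = 15 + 4 = 19; 19 > 17  holds
(4) gcd(15, 14) = 1  holds
(5) x7^2 + x6^2 = 23^2 + 15^2 = 529 + 225 = 754, not 757  fails
(6) 17 mod 7 = 3  holds
(7) x7 - x4 = 23 - 26 = -3  holds
(8) x3 = 14 is not in {16, 17, 10}  fails
(9) x4 * x5 = 26 * 4 = 104, not 107  fails
(10) x2 = 19, x3 = 14; distinct  holds
(11) x4 + x5 = 26 + 4 = 30; 30 ≥ 28  holds
(12) x4 = 26 = 26 (first disjunct)  holds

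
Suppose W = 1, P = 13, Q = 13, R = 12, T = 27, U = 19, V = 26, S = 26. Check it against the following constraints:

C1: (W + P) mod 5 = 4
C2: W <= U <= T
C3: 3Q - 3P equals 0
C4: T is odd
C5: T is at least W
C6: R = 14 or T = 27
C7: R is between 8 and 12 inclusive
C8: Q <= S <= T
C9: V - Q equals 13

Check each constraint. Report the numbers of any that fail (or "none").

Yes — all constraints hold.

C1: W + P = 14; 14 mod 5 = 4 — holds.
C2: values 1 <= 19 <= 27 — holds.
C3: 3Q - 3P = 3(13) - 3(13) = 0 — holds.
C4: T = 27 is odd — holds.
C5: T = 27, W = 1; 27 ≥ 1 — holds.
C6: R = 12 ≠ 14, but T = 27 = 27 (second disjunct) — holds.
C7: R = 12 lies in [8, 12] — holds.
C8: values 13 <= 26 <= 27 — holds.
C9: V - Q = 26 - 13 = 13 — holds.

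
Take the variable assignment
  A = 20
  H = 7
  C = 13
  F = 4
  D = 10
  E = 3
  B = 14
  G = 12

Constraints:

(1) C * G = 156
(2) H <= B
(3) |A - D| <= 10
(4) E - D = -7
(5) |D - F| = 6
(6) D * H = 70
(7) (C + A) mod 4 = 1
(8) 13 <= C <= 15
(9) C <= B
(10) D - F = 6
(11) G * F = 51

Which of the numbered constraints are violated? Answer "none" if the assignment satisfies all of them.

(1) C * G = 13 * 12 = 156  OK
(2) H = 7, B = 14; 7 ≤ 14  OK
(3) |20 - 10| = 10; 10 ≤ 10  OK
(4) E - D = 3 - 10 = -7  OK
(5) |10 - 4| = 6  OK
(6) D * H = 10 * 7 = 70  OK
(7) C + A = 33; 33 mod 4 = 1  OK
(8) C = 13 lies in [13, 15]  OK
(9) C = 13, B = 14; 13 ≤ 14  OK
(10) D - F = 10 - 4 = 6  OK
(11) G * F = 12 * 4 = 48, not 51  FAIL

No — constraint 11 is not satisfied.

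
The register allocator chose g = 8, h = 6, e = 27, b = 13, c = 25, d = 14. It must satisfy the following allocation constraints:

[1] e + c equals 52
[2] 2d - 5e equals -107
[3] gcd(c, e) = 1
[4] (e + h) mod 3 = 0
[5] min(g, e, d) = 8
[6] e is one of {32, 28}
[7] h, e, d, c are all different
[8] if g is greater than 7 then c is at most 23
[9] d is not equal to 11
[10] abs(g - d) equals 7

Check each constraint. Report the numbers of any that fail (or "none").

[1] e + c = 27 + 25 = 52 — holds.
[2] 2d - 5e = 2(14) - 5(27) = -107 — holds.
[3] gcd(25, 27) = 1 — holds.
[4] e + h = 33; 33 mod 3 = 0 — holds.
[5] min(8, 27, 14) = 8 — holds.
[6] e = 27 is not in {32, 28} — fails.
[7] values 6, 27, 14, 25 are pairwise distinct — holds.
[8] g = 8 > 7, so we need c ≤ 23; but c = 25 > 23 — fails.
[9] d = 14, and 14 ≠ 11 — holds.
[10] abs(8 - 14) = 6, not 7 — fails.

Constraints 6, 8, 10 do not hold.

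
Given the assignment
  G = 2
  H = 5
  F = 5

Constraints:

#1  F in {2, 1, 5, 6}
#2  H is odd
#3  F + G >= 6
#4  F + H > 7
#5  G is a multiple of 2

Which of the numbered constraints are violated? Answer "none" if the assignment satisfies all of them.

#1 F = 5 is in {2, 1, 5, 6}  ✓
#2 H = 5 is odd  ✓
#3 F + G = 5 + 2 = 7; 7 ≥ 6  ✓
#4 F + H = 5 + 5 = 10; 10 > 7  ✓
#5 2 / 2 = 1, so 2 divides 2  ✓

The assignment satisfies every constraint.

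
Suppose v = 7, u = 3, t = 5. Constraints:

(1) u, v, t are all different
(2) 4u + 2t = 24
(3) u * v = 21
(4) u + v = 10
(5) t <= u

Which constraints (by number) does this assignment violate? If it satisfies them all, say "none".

(1) values 3, 7, 5 are pairwise distinct — holds.
(2) 4u + 2t = 4(3) + 2(5) = 22, not 24 — does not hold.
(3) u * v = 3 * 7 = 21 — holds.
(4) u + v = 3 + 7 = 10 — holds.
(5) t = 5, u = 3; 5 > 3 (want ≤) — does not hold.

Constraints 2, 5 do not hold.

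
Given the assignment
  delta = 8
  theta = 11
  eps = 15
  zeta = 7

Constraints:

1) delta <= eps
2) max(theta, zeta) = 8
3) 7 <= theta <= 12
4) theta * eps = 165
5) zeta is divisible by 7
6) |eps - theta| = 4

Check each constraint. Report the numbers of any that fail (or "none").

Constraint 2 does not hold.

1) delta = 8, eps = 15; 8 ≤ 15  ✓
2) max(11, 7) = 11, not 8  ✗
3) theta = 11 lies in [7, 12]  ✓
4) theta * eps = 11 * 15 = 165  ✓
5) 7 / 7 = 1, so 7 divides 7  ✓
6) |15 - 11| = 4  ✓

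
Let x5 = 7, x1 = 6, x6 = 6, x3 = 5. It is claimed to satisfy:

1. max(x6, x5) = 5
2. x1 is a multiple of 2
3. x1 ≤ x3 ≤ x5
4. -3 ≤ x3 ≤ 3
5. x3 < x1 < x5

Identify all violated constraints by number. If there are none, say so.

Constraints 1, 3, and 4 are violated.

1. max(6, 7) = 7, not 5 — violated.
2. 6 / 2 = 3, so 2 divides 6 — OK.
3. values 6, 5, 7; x1 = 6 is not ≤ x3 = 5 — violated.
4. x3 = 5 is outside [-3, 3] — violated.
5. values 5 < 6 < 7 — OK.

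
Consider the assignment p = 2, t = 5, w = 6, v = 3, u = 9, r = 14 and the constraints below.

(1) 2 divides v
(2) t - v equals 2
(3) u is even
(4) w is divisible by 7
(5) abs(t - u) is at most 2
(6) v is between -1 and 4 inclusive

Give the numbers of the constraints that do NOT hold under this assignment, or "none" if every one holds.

(1) 3 = 2*1 + 1, so 2 does not divide 3  ✘
(2) t - v = 5 - 3 = 2  ✔
(3) u = 9 is odd  ✘
(4) 6 = 7*0 + 6, so 7 does not divide 6  ✘
(5) abs(5 - 9) = 4; 4 > 2, exceeds bound 2  ✘
(6) v = 3 lies in [-1, 4]  ✔

The assignment fails constraints 1, 3, 4, and 5.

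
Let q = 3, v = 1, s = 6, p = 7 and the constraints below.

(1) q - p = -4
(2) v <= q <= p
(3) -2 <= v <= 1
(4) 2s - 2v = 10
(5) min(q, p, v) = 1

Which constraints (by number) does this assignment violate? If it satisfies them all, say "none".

None — every constraint holds.

(1) q - p = 3 - 7 = -4 — holds.
(2) values 1 <= 3 <= 7 — holds.
(3) v = 1 lies in [-2, 1] — holds.
(4) 2s - 2v = 2(6) - 2(1) = 10 — holds.
(5) min(3, 7, 1) = 1 — holds.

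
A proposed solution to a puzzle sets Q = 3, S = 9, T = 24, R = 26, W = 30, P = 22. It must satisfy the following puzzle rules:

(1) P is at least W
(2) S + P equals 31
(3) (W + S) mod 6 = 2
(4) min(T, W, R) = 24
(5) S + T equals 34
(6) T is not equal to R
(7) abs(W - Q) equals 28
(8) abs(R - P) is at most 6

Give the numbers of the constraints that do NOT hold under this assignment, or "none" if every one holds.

The assignment fails constraints 1, 3, 5, 7.

(1) P = 22, W = 30; 22 < 30 (want ≥)  ✘
(2) S + P = 9 + 22 = 31  ✔
(3) W + S = 39; 39 mod 6 = 3, not 2  ✘
(4) min(24, 30, 26) = 24  ✔
(5) S + T = 9 + 24 = 33, not 34  ✘
(6) T = 24, R = 26; distinct  ✔
(7) abs(30 - 3) = 27, not 28  ✘
(8) abs(26 - 22) = 4; 4 ≤ 6  ✔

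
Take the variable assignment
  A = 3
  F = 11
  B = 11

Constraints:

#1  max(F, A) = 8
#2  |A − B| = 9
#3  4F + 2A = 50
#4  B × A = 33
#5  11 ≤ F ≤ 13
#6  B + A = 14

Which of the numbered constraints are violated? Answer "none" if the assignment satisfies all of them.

No — constraints 1 and 2 are not satisfied.

#1 max(11, 3) = 11, not 8  FAIL
#2 |3 − 11| = 8, not 9  FAIL
#3 4F + 2A = 4(11) + 2(3) = 50  OK
#4 B × A = 11 × 3 = 33  OK
#5 F = 11 lies in [11, 13]  OK
#6 B + A = 11 + 3 = 14  OK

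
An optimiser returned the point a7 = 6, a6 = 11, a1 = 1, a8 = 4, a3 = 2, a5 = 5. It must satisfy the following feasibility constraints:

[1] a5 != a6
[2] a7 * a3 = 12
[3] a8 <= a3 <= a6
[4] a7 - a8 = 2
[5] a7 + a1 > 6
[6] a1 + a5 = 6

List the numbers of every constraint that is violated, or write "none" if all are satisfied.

Violated: 3.

[1] a5 = 5, a6 = 11; distinct  holds
[2] a7 * a3 = 6 * 2 = 12  holds
[3] values 4, 2, 11; a8 = 4 is not <= a3 = 2  fails
[4] a7 - a8 = 6 - 4 = 2  holds
[5] a7 + a1 = 6 + 1 = 7; 7 > 6  holds
[6] a1 + a5 = 1 + 5 = 6  holds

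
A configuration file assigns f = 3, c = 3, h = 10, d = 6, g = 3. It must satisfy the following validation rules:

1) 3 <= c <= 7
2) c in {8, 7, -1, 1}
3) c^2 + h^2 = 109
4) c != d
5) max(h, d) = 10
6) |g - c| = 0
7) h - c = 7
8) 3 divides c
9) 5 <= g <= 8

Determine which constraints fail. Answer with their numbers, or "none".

No — constraints 2 and 9 are not satisfied.

1) c = 3 lies in [3, 7]  holds
2) c = 3 is not in {8, 7, -1, 1}  fails
3) c^2 + h^2 = 3^2 + 10^2 = 9 + 100 = 109  holds
4) c = 3, d = 6; distinct  holds
5) max(10, 6) = 10  holds
6) |3 - 3| = 0  holds
7) h - c = 10 - 3 = 7  holds
8) 3 / 3 = 1, so 3 divides 3  holds
9) g = 3 is outside [5, 8]  fails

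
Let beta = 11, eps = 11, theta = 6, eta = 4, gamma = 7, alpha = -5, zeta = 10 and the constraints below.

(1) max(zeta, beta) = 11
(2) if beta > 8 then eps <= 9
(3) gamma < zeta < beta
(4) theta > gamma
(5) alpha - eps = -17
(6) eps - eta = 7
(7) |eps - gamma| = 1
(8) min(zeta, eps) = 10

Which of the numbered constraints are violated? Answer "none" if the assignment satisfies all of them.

(1) max(10, 11) = 11 — holds.
(2) beta = 11 > 8, so we need eps ≤ 9; but eps = 11 > 9 — does not hold.
(3) values 7 < 10 < 11 — holds.
(4) theta = 6, gamma = 7; 6 ≤ 7 (want >) — does not hold.
(5) alpha - eps = -5 - 11 = -16, not -17 — does not hold.
(6) eps - eta = 11 - 4 = 7 — holds.
(7) |11 - 7| = 4, not 1 — does not hold.
(8) min(10, 11) = 10 — holds.

Violated: 2, 4, 5, 7.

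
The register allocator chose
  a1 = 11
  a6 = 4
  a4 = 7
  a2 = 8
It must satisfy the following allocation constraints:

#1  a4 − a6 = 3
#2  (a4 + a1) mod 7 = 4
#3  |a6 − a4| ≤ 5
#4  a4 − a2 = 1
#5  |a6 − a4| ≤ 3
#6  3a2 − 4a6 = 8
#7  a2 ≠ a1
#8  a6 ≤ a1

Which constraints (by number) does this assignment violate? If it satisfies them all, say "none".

Constraint 4 does not hold.

#1 a4 − a6 = 7 − 4 = 3 — satisfied.
#2 a4 + a1 = 18; 18 mod 7 = 4 — satisfied.
#3 |4 − 7| = 3; 3 ≤ 5 — satisfied.
#4 a4 − a2 = 7 − 8 = -1, not 1 — violated.
#5 |4 − 7| = 3; 3 ≤ 3 — satisfied.
#6 3a2 − 4a6 = 3(8) − 4(4) = 8 — satisfied.
#7 a2 = 8, a1 = 11; distinct — satisfied.
#8 a6 = 4, a1 = 11; 4 ≤ 11 — satisfied.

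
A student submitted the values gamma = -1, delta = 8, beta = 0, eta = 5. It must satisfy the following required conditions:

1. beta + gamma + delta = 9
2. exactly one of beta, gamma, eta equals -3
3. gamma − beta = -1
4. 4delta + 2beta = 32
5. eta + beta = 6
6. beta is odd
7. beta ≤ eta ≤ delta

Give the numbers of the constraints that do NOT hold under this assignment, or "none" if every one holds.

Constraints 1, 2, 5, and 6 do not hold.

1. beta + gamma + delta = 0 + (-1) + 8 = 7, not 9 — does not hold.
2. beta=0, gamma=-1, eta=5; 0 of them equal -3, not exactly one — does not hold.
3. gamma − beta = -1 − 0 = -1 — holds.
4. 4delta + 2beta = 4(8) + 2(0) = 32 — holds.
5. eta + beta = 5 + 0 = 5, not 6 — does not hold.
6. beta = 0 is even — does not hold.
7. values 0 ≤ 5 ≤ 8 — holds.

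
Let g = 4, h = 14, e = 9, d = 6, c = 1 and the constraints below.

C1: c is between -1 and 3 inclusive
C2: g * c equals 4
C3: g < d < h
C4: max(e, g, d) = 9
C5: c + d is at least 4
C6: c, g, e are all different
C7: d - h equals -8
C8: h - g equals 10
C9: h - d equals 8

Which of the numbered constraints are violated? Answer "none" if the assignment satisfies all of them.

None — every constraint holds.

C1: c = 1 lies in [-1, 3] — OK.
C2: g * c = 4 * 1 = 4 — OK.
C3: values 4 < 6 < 14 — OK.
C4: max(9, 4, 6) = 9 — OK.
C5: c + d = 1 + 6 = 7; 7 ≥ 4 — OK.
C6: values 1, 4, 9 are pairwise distinct — OK.
C7: d - h = 6 - 14 = -8 — OK.
C8: h - g = 14 - 4 = 10 — OK.
C9: h - d = 14 - 6 = 8 — OK.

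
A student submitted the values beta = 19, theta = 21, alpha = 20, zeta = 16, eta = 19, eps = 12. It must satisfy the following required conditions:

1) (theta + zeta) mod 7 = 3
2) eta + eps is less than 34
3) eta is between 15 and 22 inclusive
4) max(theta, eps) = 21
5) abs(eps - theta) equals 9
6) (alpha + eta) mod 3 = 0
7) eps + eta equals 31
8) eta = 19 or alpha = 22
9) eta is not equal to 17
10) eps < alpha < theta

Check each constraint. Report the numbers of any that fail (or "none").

The assignment fails constraint 1.

1) theta + zeta = 37; 37 mod 7 = 2, not 3  ✘
2) eta + eps = 19 + 12 = 31; 31 < 34  ✔
3) eta = 19 lies in [15, 22]  ✔
4) max(21, 12) = 21  ✔
5) abs(12 - 21) = 9  ✔
6) alpha + eta = 39; 39 mod 3 = 0  ✔
7) eps + eta = 12 + 19 = 31  ✔
8) eta = 19 = 19 (first disjunct)  ✔
9) eta = 19, and 19 ≠ 17  ✔
10) values 12 < 20 < 21  ✔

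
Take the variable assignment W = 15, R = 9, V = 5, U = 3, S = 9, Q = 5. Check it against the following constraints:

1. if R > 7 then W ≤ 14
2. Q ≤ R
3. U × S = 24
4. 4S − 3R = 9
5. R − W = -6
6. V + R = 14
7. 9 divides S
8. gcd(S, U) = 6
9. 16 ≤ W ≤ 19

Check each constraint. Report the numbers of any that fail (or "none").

Constraints 1, 3, 8, 9 do not hold.

1. R = 9 > 7, so we need W ≤ 14; but W = 15 > 14 — violated.
2. Q = 5, R = 9; 5 ≤ 9 — satisfied.
3. U × S = 3 × 9 = 27, not 24 — violated.
4. 4S − 3R = 4(9) − 3(9) = 9 — satisfied.
5. R − W = 9 − 15 = -6 — satisfied.
6. V + R = 5 + 9 = 14 — satisfied.
7. 9 / 9 = 1, so 9 divides 9 — satisfied.
8. gcd(9, 3) = 3, not 6 — violated.
9. W = 15 is outside [16, 19] — violated.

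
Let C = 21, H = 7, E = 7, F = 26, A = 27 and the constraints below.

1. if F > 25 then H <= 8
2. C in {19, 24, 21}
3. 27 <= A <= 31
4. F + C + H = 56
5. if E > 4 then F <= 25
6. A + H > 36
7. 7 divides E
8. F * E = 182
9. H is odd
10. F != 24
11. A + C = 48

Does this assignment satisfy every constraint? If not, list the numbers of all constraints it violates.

1. F = 26 > 25, so we need H ≤ 8; H = 7 ≤ 8 — holds.
2. C = 21 is in {19, 24, 21} — holds.
3. A = 27 lies in [27, 31] — holds.
4. F + C + H = 26 + 21 + 7 = 54, not 56 — fails.
5. E = 7 > 4, so we need F ≤ 25; but F = 26 > 25 — fails.
6. A + H = 27 + 7 = 34; 34 ≤ 36, bound 36 not met — fails.
7. 7 / 7 = 1, so 7 divides 7 — holds.
8. F * E = 26 * 7 = 182 — holds.
9. H = 7 is odd — holds.
10. F = 26, and 26 ≠ 24 — holds.
11. A + C = 27 + 21 = 48 — holds.

Constraints 4, 5, 6 do not hold.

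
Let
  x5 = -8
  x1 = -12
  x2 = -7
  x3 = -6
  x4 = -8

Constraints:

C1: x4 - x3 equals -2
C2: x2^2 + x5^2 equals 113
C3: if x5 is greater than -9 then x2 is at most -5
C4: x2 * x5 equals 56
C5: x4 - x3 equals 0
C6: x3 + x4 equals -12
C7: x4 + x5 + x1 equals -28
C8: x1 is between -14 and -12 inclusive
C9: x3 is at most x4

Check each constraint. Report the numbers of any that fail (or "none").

Violated: 5, 6, 9.

C1: x4 - x3 = -8 - (-6) = -2 — holds.
C2: x2^2 + x5^2 = (-7)^2 + (-8)^2 = 49 + 64 = 113 — holds.
C3: x5 = -8 > -9, so we need x2 ≤ -5; x2 = -7 ≤ -5 — holds.
C4: x2 * x5 = -7 * (-8) = 56 — holds.
C5: x4 - x3 = -8 - (-6) = -2, not 0 — fails.
C6: x3 + x4 = -6 + (-8) = -14, not -12 — fails.
C7: x4 + x5 + x1 = -8 + (-8) + (-12) = -28 — holds.
C8: x1 = -12 lies in [-14, -12] — holds.
C9: x3 = -6, x4 = -8; -6 > -8 (want ≤) — fails.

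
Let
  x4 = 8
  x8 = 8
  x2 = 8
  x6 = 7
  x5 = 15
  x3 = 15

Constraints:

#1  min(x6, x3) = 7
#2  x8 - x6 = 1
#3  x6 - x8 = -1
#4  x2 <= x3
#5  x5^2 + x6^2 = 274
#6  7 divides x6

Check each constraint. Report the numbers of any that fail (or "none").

Yes — all constraints hold.

#1 min(7, 15) = 7 — holds.
#2 x8 - x6 = 8 - 7 = 1 — holds.
#3 x6 - x8 = 7 - 8 = -1 — holds.
#4 x2 = 8, x3 = 15; 8 ≤ 15 — holds.
#5 x5^2 + x6^2 = 15^2 + 7^2 = 225 + 49 = 274 — holds.
#6 7 / 7 = 1, so 7 divides 7 — holds.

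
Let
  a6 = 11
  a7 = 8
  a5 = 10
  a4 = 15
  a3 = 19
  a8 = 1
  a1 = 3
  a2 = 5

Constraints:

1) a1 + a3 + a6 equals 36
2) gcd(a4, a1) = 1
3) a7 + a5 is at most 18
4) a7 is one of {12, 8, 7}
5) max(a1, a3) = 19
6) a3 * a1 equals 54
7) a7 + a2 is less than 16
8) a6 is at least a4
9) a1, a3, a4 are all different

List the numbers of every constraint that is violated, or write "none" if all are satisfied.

1) a1 + a3 + a6 = 3 + 19 + 11 = 33, not 36 — does not hold.
2) gcd(15, 3) = 3, not 1 — does not hold.
3) a7 + a5 = 8 + 10 = 18; 18 ≤ 18 — holds.
4) a7 = 8 is in {12, 8, 7} — holds.
5) max(3, 19) = 19 — holds.
6) a3 * a1 = 19 * 3 = 57, not 54 — does not hold.
7) a7 + a2 = 8 + 5 = 13; 13 < 16 — holds.
8) a6 = 11, a4 = 15; 11 < 15 (want ≥) — does not hold.
9) values 3, 19, 15 are pairwise distinct — holds.

The assignment fails constraints 1, 2, 6, and 8.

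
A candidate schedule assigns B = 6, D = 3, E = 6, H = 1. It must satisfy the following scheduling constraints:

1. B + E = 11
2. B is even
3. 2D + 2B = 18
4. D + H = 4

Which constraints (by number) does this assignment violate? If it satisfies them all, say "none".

1. B + E = 6 + 6 = 12, not 11  fails
2. B = 6 is even  holds
3. 2D + 2B = 2(3) + 2(6) = 18  holds
4. D + H = 3 + 1 = 4  holds

Violated: 1.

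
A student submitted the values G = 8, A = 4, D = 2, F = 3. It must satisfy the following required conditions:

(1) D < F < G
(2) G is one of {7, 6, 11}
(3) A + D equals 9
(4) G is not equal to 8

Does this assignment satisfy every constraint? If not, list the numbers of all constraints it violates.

Constraints 2, 3, 4 do not hold.

(1) values 2 < 3 < 8 — holds.
(2) G = 8 is not in {7, 6, 11} — fails.
(3) A + D = 4 + 2 = 6, not 9 — fails.
(4) G = 8, but 8 is required to differ — fails.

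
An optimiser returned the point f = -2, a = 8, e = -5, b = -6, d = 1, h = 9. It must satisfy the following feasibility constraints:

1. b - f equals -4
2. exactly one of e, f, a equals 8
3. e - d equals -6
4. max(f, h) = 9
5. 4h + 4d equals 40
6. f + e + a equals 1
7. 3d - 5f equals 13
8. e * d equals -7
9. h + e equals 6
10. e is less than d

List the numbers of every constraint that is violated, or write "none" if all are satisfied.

The assignment fails constraints 8, 9.

1. b - f = -6 - (-2) = -4 — satisfied.
2. e=-5, f=-2, a=8; 1 of them equals 8 — satisfied.
3. e - d = -5 - 1 = -6 — satisfied.
4. max(-2, 9) = 9 — satisfied.
5. 4h + 4d = 4(9) + 4(1) = 40 — satisfied.
6. f + e + a = -2 + (-5) + 8 = 1 — satisfied.
7. 3d - 5f = 3(1) - 5(-2) = 13 — satisfied.
8. e * d = -5 * 1 = -5, not -7 — violated.
9. h + e = 9 + (-5) = 4, not 6 — violated.
10. e = -5, d = 1; -5 < 1 — satisfied.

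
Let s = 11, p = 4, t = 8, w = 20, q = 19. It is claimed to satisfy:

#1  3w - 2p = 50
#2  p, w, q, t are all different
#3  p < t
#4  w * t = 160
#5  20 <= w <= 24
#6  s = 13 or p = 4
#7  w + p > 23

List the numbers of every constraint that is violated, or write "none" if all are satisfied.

#1 3w - 2p = 3(20) - 2(4) = 52, not 50  FAIL
#2 values 4, 20, 19, 8 are pairwise distinct  OK
#3 p = 4, t = 8; 4 < 8  OK
#4 w * t = 20 * 8 = 160  OK
#5 w = 20 lies in [20, 24]  OK
#6 s = 11 ≠ 13, but p = 4 = 4 (second disjunct)  OK
#7 w + p = 20 + 4 = 24; 24 > 23  OK

Constraint 1 is violated.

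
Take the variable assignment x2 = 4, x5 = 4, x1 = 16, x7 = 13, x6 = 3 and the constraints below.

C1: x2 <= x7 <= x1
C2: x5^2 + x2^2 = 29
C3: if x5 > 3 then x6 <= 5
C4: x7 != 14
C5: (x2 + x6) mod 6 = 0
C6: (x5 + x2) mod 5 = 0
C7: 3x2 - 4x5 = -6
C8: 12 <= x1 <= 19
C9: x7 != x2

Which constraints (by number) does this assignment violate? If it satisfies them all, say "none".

C1: values 4 <= 13 <= 16  ✔
C2: x5^2 + x2^2 = 4^2 + 4^2 = 16 + 16 = 32, not 29  ✘
C3: x5 = 4 > 3, so we need x6 ≤ 5; x6 = 3 ≤ 5  ✔
C4: x7 = 13, and 13 ≠ 14  ✔
C5: x2 + x6 = 7; 7 mod 6 = 1, not 0  ✘
C6: x5 + x2 = 8; 8 mod 5 = 3, not 0  ✘
C7: 3x2 - 4x5 = 3(4) - 4(4) = -4, not -6  ✘
C8: x1 = 16 lies in [12, 19]  ✔
C9: x7 = 13, x2 = 4; distinct  ✔

Violated: 2, 5, 6, and 7.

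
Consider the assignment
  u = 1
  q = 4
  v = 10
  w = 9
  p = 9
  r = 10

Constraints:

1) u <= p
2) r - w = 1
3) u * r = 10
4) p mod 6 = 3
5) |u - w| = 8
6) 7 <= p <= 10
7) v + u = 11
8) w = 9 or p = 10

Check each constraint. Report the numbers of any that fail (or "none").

1) u = 1, p = 9; 1 ≤ 9  OK
2) r - w = 10 - 9 = 1  OK
3) u * r = 1 * 10 = 10  OK
4) 9 mod 6 = 3  OK
5) |1 - 9| = 8  OK
6) p = 9 lies in [7, 10]  OK
7) v + u = 10 + 1 = 11  OK
8) w = 9 = 9 (first disjunct)  OK

No violations.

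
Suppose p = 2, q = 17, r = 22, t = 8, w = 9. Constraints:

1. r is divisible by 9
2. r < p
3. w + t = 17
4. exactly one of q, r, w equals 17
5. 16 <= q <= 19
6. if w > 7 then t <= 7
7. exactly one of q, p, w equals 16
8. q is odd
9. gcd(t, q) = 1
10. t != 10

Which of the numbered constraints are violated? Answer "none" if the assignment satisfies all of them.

The assignment fails constraints 1, 2, 6, 7.

1. 22 = 9*2 + 4, so 9 does not divide 22 — does not hold.
2. r = 22, p = 2; 22 ≥ 2 (want <) — does not hold.
3. w + t = 9 + 8 = 17 — holds.
4. q=17, r=22, w=9; 1 of them equals 17 — holds.
5. q = 17 lies in [16, 19] — holds.
6. w = 9 > 7, so we need t ≤ 7; but t = 8 > 7 — does not hold.
7. q=17, p=2, w=9; 0 of them equal 16, not exactly one — does not hold.
8. q = 17 is odd — holds.
9. gcd(8, 17) = 1 — holds.
10. t = 8, and 8 ≠ 10 — holds.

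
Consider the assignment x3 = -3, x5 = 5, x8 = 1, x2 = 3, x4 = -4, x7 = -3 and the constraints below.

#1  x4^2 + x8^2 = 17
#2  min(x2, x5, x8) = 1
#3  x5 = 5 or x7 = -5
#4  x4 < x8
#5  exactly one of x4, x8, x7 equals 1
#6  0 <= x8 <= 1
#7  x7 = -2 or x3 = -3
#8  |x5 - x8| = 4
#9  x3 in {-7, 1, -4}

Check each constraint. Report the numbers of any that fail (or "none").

#1 x4^2 + x8^2 = (-4)^2 + 1^2 = 16 + 1 = 17  ✔
#2 min(3, 5, 1) = 1  ✔
#3 x5 = 5 = 5 (first disjunct)  ✔
#4 x4 = -4, x8 = 1; -4 < 1  ✔
#5 x4=-4, x8=1, x7=-3; 1 of them equals 1  ✔
#6 x8 = 1 lies in [0, 1]  ✔
#7 x7 = -3 ≠ -2, but x3 = -3 = -3 (second disjunct)  ✔
#8 |5 - 1| = 4  ✔
#9 x3 = -3 is not in {-7, 1, -4}  ✘

Violated: 9.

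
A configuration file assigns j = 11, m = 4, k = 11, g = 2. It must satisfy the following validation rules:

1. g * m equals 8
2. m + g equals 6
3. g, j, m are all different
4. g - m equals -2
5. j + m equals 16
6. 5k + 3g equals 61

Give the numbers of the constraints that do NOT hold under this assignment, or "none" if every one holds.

1. g * m = 2 * 4 = 8 — holds.
2. m + g = 4 + 2 = 6 — holds.
3. values 2, 11, 4 are pairwise distinct — holds.
4. g - m = 2 - 4 = -2 — holds.
5. j + m = 11 + 4 = 15, not 16 — does not hold.
6. 5k + 3g = 5(11) + 3(2) = 61 — holds.

No — constraint 5 is not satisfied.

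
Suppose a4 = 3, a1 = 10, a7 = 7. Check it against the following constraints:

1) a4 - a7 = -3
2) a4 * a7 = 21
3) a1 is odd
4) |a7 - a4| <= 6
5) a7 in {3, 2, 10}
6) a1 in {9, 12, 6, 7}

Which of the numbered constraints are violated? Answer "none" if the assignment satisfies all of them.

Constraints 1, 3, 5, and 6 do not hold.

1) a4 - a7 = 3 - 7 = -4, not -3  FAIL
2) a4 * a7 = 3 * 7 = 21  OK
3) a1 = 10 is even  FAIL
4) |7 - 3| = 4; 4 ≤ 6  OK
5) a7 = 7 is not in {3, 2, 10}  FAIL
6) a1 = 10 is not in {9, 12, 6, 7}  FAIL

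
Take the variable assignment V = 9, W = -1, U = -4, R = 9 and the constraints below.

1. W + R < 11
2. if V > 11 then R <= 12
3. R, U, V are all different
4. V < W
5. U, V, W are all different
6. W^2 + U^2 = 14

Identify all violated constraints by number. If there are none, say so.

Constraints 3, 4, 6 do not hold.

1. W + R = -1 + 9 = 8; 8 < 11 — satisfied.
2. V = 9, not > 11; antecedent false, conditional vacuously true — satisfied.
3. R = V = 9, not all different — violated.
4. V = 9, W = -1; 9 ≥ -1 (want <) — violated.
5. values -4, 9, -1 are pairwise distinct — satisfied.
6. W^2 + U^2 = (-1)^2 + (-4)^2 = 1 + 16 = 17, not 14 — violated.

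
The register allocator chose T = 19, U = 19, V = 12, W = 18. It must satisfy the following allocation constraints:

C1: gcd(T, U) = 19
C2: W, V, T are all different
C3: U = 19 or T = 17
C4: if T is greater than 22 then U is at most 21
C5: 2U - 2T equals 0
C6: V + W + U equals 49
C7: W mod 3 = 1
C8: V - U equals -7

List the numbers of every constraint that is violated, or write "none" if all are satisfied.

C1: gcd(19, 19) = 19 — holds.
C2: values 18, 12, 19 are pairwise distinct — holds.
C3: U = 19 = 19 (first disjunct) — holds.
C4: T = 19, not > 22; antecedent false, conditional vacuously true — holds.
C5: 2U - 2T = 2(19) - 2(19) = 0 — holds.
C6: V + W + U = 12 + 18 + 19 = 49 — holds.
C7: 18 mod 3 = 0, not 1 — fails.
C8: V - U = 12 - 19 = -7 — holds.

Violated: 7.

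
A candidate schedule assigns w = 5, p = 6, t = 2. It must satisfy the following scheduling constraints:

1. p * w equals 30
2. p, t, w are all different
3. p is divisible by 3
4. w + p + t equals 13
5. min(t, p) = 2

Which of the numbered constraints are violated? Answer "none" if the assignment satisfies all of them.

The assignment satisfies every constraint.

1. p * w = 6 * 5 = 30 — holds.
2. values 6, 2, 5 are pairwise distinct — holds.
3. 6 / 3 = 2, so 3 divides 6 — holds.
4. w + p + t = 5 + 6 + 2 = 13 — holds.
5. min(2, 6) = 2 — holds.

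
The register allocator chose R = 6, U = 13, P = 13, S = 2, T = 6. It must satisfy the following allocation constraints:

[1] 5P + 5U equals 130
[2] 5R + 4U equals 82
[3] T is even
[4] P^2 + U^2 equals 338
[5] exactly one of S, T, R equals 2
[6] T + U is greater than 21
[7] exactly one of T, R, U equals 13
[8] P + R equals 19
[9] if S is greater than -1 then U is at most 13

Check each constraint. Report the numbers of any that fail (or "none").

[1] 5P + 5U = 5(13) + 5(13) = 130 — satisfied.
[2] 5R + 4U = 5(6) + 4(13) = 82 — satisfied.
[3] T = 6 is even — satisfied.
[4] P^2 + U^2 = 13^2 + 13^2 = 169 + 169 = 338 — satisfied.
[5] S=2, T=6, R=6; 1 of them equals 2 — satisfied.
[6] T + U = 6 + 13 = 19; 19 ≤ 21, bound 21 not met — violated.
[7] T=6, R=6, U=13; 1 of them equals 13 — satisfied.
[8] P + R = 13 + 6 = 19 — satisfied.
[9] S = 2 > -1, so we need U ≤ 13; U = 13 ≤ 13 — satisfied.

Constraint 6 is violated.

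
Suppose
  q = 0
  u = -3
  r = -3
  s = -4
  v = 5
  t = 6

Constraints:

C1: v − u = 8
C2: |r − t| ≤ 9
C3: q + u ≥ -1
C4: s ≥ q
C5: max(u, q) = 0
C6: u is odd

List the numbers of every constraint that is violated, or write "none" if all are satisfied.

C1: v − u = 5 − (-3) = 8 — holds.
C2: |-3 − 6| = 9; 9 ≤ 9 — holds.
C3: q + u = 0 + (-3) = -3; -3 < -1, bound -1 not met — does not hold.
C4: s = -4, q = 0; -4 < 0 (want ≥) — does not hold.
C5: max(-3, 0) = 0 — holds.
C6: u = -3 is odd — holds.

No — constraints 3 and 4 are not satisfied.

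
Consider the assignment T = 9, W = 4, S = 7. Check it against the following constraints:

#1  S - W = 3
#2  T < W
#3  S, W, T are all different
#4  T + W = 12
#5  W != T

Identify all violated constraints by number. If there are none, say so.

#1 S - W = 7 - 4 = 3 — satisfied.
#2 T = 9, W = 4; 9 ≥ 4 (want <) — violated.
#3 values 7, 4, 9 are pairwise distinct — satisfied.
#4 T + W = 9 + 4 = 13, not 12 — violated.
#5 W = 4, T = 9; distinct — satisfied.

Violated: 2, 4.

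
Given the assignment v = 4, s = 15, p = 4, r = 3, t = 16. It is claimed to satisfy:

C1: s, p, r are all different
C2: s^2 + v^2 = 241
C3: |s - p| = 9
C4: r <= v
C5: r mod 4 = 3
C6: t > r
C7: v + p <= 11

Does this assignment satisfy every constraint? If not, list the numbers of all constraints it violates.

Violated: 3.

C1: values 15, 4, 3 are pairwise distinct — holds.
C2: s^2 + v^2 = 15^2 + 4^2 = 225 + 16 = 241 — holds.
C3: |15 - 4| = 11, not 9 — does not hold.
C4: r = 3, v = 4; 3 ≤ 4 — holds.
C5: 3 mod 4 = 3 — holds.
C6: t = 16, r = 3; 16 > 3 — holds.
C7: v + p = 4 + 4 = 8; 8 ≤ 11 — holds.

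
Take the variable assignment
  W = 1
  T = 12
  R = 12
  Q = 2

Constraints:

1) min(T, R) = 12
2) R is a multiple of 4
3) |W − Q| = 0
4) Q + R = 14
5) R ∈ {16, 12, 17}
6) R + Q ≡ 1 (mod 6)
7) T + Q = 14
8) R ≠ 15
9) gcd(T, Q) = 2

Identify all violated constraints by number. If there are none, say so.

The assignment fails constraints 3 and 6.

1) min(12, 12) = 12 — OK.
2) 12 / 4 = 3, so 4 divides 12 — OK.
3) |1 − 2| = 1, not 0 — violated.
4) Q + R = 2 + 12 = 14 — OK.
5) R = 12 is in {16, 12, 17} — OK.
6) R + Q = 14; 14 mod 6 = 2, not 1 — violated.
7) T + Q = 12 + 2 = 14 — OK.
8) R = 12, and 12 ≠ 15 — OK.
9) gcd(12, 2) = 2 — OK.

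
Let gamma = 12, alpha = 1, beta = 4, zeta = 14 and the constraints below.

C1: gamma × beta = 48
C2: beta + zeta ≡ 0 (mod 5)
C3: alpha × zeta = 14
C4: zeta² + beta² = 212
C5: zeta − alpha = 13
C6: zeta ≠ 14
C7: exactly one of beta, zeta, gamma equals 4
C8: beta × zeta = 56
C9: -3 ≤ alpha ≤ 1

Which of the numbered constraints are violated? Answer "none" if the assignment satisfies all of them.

C1: gamma × beta = 12 × 4 = 48  yes
C2: beta + zeta = 18; 18 mod 5 = 3, not 0  no
C3: alpha × zeta = 1 × 14 = 14  yes
C4: zeta² + beta² = 14² + 4² = 196 + 16 = 212  yes
C5: zeta − alpha = 14 − 1 = 13  yes
C6: zeta = 14, but 14 is required to differ  no
C7: beta=4, zeta=14, gamma=12; 1 of them equals 4  yes
C8: beta × zeta = 4 × 14 = 56  yes
C9: alpha = 1 lies in [-3, 1]  yes

The assignment fails constraints 2 and 6.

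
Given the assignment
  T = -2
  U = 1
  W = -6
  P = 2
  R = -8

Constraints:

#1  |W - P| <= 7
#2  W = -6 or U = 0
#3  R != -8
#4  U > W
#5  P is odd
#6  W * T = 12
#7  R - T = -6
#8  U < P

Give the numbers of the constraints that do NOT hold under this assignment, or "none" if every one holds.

The assignment fails constraints 1, 3, 5.

#1 |-6 - 2| = 8; 8 > 7, exceeds bound 7 — fails.
#2 W = -6 = -6 (first disjunct) — holds.
#3 R = -8, but -8 is required to differ — fails.
#4 U = 1, W = -6; 1 > -6 — holds.
#5 P = 2 is even — fails.
#6 W * T = -6 * (-2) = 12 — holds.
#7 R - T = -8 - (-2) = -6 — holds.
#8 U = 1, P = 2; 1 < 2 — holds.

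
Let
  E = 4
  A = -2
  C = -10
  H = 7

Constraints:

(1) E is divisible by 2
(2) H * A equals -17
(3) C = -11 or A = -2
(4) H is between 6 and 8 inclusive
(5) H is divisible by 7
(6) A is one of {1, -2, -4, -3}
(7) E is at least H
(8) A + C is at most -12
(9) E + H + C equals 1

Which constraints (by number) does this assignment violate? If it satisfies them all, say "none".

(1) 4 / 2 = 2, so 2 divides 4 — holds.
(2) H * A = 7 * (-2) = -14, not -17 — fails.
(3) C = -10 ≠ -11, but A = -2 = -2 (second disjunct) — holds.
(4) H = 7 lies in [6, 8] — holds.
(5) 7 / 7 = 1, so 7 divides 7 — holds.
(6) A = -2 is in {1, -2, -4, -3} — holds.
(7) E = 4, H = 7; 4 < 7 (want ≥) — fails.
(8) A + C = -2 + (-10) = -12; -12 ≤ -12 — holds.
(9) E + H + C = 4 + 7 + (-10) = 1 — holds.

Violated: 2 and 7.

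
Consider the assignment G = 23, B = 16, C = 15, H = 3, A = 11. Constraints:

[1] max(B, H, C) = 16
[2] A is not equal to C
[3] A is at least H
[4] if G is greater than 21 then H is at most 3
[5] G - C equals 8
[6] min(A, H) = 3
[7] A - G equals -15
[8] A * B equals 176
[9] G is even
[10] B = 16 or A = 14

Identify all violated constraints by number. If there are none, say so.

[1] max(16, 3, 15) = 16 — OK.
[2] A = 11, C = 15; distinct — OK.
[3] A = 11, H = 3; 11 ≥ 3 — OK.
[4] G = 23 > 21, so we need H ≤ 3; H = 3 ≤ 3 — OK.
[5] G - C = 23 - 15 = 8 — OK.
[6] min(11, 3) = 3 — OK.
[7] A - G = 11 - 23 = -12, not -15 — violated.
[8] A * B = 11 * 16 = 176 — OK.
[9] G = 23 is odd — violated.
[10] B = 16 = 16 (first disjunct) — OK.

The assignment fails constraints 7, 9.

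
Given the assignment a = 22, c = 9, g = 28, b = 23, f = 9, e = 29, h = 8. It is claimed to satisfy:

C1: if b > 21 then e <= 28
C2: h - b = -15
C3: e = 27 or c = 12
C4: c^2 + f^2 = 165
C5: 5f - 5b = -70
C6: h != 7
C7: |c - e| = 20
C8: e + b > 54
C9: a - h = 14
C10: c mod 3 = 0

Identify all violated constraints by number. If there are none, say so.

No — constraints 1, 3, 4, 8 are not satisfied.

C1: b = 23 > 21, so we need e ≤ 28; but e = 29 > 28 — violated.
C2: h - b = 8 - 23 = -15 — OK.
C3: e = 29 ≠ 27 and c = 9 ≠ 12; both disjuncts false — violated.
C4: c^2 + f^2 = 9^2 + 9^2 = 81 + 81 = 162, not 165 — violated.
C5: 5f - 5b = 5(9) - 5(23) = -70 — OK.
C6: h = 8, and 8 ≠ 7 — OK.
C7: |9 - 29| = 20 — OK.
C8: e + b = 29 + 23 = 52; 52 ≤ 54, bound 54 not met — violated.
C9: a - h = 22 - 8 = 14 — OK.
C10: 9 mod 3 = 0 — OK.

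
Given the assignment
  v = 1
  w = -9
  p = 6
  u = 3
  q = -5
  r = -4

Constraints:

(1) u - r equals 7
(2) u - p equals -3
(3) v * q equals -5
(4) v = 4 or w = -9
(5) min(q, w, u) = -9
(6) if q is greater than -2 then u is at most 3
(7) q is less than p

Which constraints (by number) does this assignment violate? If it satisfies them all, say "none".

Yes — all constraints hold.

(1) u - r = 3 - (-4) = 7 — holds.
(2) u - p = 3 - 6 = -3 — holds.
(3) v * q = 1 * (-5) = -5 — holds.
(4) v = 1 ≠ 4, but w = -9 = -9 (second disjunct) — holds.
(5) min(-5, -9, 3) = -9 — holds.
(6) q = -5, not > -2; antecedent false, conditional vacuously true — holds.
(7) q = -5, p = 6; -5 < 6 — holds.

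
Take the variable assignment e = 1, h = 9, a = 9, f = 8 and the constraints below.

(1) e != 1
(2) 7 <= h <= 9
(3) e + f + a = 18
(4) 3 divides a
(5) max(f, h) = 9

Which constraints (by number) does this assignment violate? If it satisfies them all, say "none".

(1) e = 1, but 1 is required to differ  no
(2) h = 9 lies in [7, 9]  yes
(3) e + f + a = 1 + 8 + 9 = 18  yes
(4) 9 / 3 = 3, so 3 divides 9  yes
(5) max(8, 9) = 9  yes

Constraint 1 is violated.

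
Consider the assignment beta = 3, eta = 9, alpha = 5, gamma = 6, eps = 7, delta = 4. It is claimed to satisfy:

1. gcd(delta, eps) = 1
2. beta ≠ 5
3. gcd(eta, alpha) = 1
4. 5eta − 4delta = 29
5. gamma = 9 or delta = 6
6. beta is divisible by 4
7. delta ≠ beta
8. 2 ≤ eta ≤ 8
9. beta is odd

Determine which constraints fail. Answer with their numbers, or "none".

1. gcd(4, 7) = 1  ✓
2. beta = 3, and 3 ≠ 5  ✓
3. gcd(9, 5) = 1  ✓
4. 5eta − 4delta = 5(9) − 4(4) = 29  ✓
5. gamma = 6 ≠ 9 and delta = 4 ≠ 6; both disjuncts false  ✗
6. 3 = 4×0 + 3, so 4 does not divide 3  ✗
7. delta = 4, beta = 3; distinct  ✓
8. eta = 9 is outside [2, 8]  ✗
9. beta = 3 is odd  ✓

Constraints 5, 6, 8 are violated.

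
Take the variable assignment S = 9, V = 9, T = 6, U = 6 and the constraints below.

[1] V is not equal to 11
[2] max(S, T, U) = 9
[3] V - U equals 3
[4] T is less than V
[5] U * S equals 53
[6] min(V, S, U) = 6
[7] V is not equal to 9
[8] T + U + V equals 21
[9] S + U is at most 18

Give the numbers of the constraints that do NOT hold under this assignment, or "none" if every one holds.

[1] V = 9, and 9 ≠ 11 — satisfied.
[2] max(9, 6, 6) = 9 — satisfied.
[3] V - U = 9 - 6 = 3 — satisfied.
[4] T = 6, V = 9; 6 < 9 — satisfied.
[5] U * S = 6 * 9 = 54, not 53 — violated.
[6] min(9, 9, 6) = 6 — satisfied.
[7] V = 9, but 9 is required to differ — violated.
[8] T + U + V = 6 + 6 + 9 = 21 — satisfied.
[9] S + U = 9 + 6 = 15; 15 ≤ 18 — satisfied.

Constraints 5 and 7 are violated.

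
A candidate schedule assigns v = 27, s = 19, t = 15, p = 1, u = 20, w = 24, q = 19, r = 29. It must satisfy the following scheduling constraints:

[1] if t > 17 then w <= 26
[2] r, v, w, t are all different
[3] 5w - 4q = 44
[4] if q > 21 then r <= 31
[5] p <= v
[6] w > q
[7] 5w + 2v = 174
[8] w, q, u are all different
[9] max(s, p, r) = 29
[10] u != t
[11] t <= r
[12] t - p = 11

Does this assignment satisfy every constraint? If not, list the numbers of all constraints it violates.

[1] t = 15, not > 17; antecedent false, conditional vacuously true  yes
[2] values 29, 27, 24, 15 are pairwise distinct  yes
[3] 5w - 4q = 5(24) - 4(19) = 44  yes
[4] q = 19, not > 21; antecedent false, conditional vacuously true  yes
[5] p = 1, v = 27; 1 ≤ 27  yes
[6] w = 24, q = 19; 24 > 19  yes
[7] 5w + 2v = 5(24) + 2(27) = 174  yes
[8] values 24, 19, 20 are pairwise distinct  yes
[9] max(19, 1, 29) = 29  yes
[10] u = 20, t = 15; distinct  yes
[11] t = 15, r = 29; 15 ≤ 29  yes
[12] t - p = 15 - 1 = 14, not 11  no

The assignment fails constraint 12.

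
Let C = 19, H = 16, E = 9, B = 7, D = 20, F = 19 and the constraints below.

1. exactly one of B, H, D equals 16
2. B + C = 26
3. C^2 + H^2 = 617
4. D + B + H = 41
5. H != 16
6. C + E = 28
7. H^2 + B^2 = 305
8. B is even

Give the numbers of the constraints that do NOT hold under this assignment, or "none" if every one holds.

Constraints 4, 5, and 8 are violated.

1. B=7, H=16, D=20; 1 of them equals 16  holds
2. B + C = 7 + 19 = 26  holds
3. C^2 + H^2 = 19^2 + 16^2 = 361 + 256 = 617  holds
4. D + B + H = 20 + 7 + 16 = 43, not 41  fails
5. H = 16, but 16 is required to differ  fails
6. C + E = 19 + 9 = 28  holds
7. H^2 + B^2 = 16^2 + 7^2 = 256 + 49 = 305  holds
8. B = 7 is odd  fails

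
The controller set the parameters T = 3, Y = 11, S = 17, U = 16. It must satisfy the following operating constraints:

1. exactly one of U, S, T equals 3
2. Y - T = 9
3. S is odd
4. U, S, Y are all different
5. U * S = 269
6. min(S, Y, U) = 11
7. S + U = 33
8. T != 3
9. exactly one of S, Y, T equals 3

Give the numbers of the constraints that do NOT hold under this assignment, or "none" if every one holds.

Violated: 2, 5, 8.

1. U=16, S=17, T=3; 1 of them equals 3  OK
2. Y - T = 11 - 3 = 8, not 9  FAIL
3. S = 17 is odd  OK
4. values 16, 17, 11 are pairwise distinct  OK
5. U * S = 16 * 17 = 272, not 269  FAIL
6. min(17, 11, 16) = 11  OK
7. S + U = 17 + 16 = 33  OK
8. T = 3, but 3 is required to differ  FAIL
9. S=17, Y=11, T=3; 1 of them equals 3  OK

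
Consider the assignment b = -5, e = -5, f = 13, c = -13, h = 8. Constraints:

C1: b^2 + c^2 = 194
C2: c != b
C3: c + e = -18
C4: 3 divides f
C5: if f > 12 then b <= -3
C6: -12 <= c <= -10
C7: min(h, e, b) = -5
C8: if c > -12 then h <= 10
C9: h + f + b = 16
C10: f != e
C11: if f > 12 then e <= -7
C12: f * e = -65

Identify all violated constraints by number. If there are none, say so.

C1: b^2 + c^2 = (-5)^2 + (-13)^2 = 25 + 169 = 194 — holds.
C2: c = -13, b = -5; distinct — holds.
C3: c + e = -13 + (-5) = -18 — holds.
C4: 13 = 3*4 + 1, so 3 does not divide 13 — does not hold.
C5: f = 13 > 12, so we need b ≤ -3; b = -5 ≤ -3 — holds.
C6: c = -13 is outside [-12, -10] — does not hold.
C7: min(8, -5, -5) = -5 — holds.
C8: c = -13, not > -12; antecedent false, conditional vacuously true — holds.
C9: h + f + b = 8 + 13 + (-5) = 16 — holds.
C10: f = 13, e = -5; distinct — holds.
C11: f = 13 > 12, so we need e ≤ -7; but e = -5 > -7 — does not hold.
C12: f * e = 13 * (-5) = -65 — holds.

No — constraints 4, 6, and 11 are not satisfied.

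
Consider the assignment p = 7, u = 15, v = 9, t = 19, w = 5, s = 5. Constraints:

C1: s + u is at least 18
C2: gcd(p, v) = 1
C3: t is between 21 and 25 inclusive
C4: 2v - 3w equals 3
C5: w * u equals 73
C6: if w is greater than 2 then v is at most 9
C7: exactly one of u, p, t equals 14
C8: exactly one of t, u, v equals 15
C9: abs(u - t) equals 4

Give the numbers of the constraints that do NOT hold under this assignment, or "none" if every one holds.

C1: s + u = 5 + 15 = 20; 20 ≥ 18  yes
C2: gcd(7, 9) = 1  yes
C3: t = 19 is outside [21, 25]  no
C4: 2v - 3w = 2(9) - 3(5) = 3  yes
C5: w * u = 5 * 15 = 75, not 73  no
C6: w = 5 > 2, so we need v ≤ 9; v = 9 ≤ 9  yes
C7: u=15, p=7, t=19; 0 of them equal 14, not exactly one  no
C8: t=19, u=15, v=9; 1 of them equals 15  yes
C9: abs(15 - 19) = 4  yes

The assignment fails constraints 3, 5, and 7.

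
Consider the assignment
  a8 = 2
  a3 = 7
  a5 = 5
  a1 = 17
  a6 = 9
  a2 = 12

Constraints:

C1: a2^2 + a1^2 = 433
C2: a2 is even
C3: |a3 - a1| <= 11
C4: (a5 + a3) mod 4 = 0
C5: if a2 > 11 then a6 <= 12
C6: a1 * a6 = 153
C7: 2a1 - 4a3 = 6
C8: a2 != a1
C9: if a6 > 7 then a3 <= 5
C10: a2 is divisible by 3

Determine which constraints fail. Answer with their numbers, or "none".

C1: a2^2 + a1^2 = 12^2 + 17^2 = 144 + 289 = 433  yes
C2: a2 = 12 is even  yes
C3: |7 - 17| = 10; 10 ≤ 11  yes
C4: a5 + a3 = 12; 12 mod 4 = 0  yes
C5: a2 = 12 > 11, so we need a6 ≤ 12; a6 = 9 ≤ 12  yes
C6: a1 * a6 = 17 * 9 = 153  yes
C7: 2a1 - 4a3 = 2(17) - 4(7) = 6  yes
C8: a2 = 12, a1 = 17; distinct  yes
C9: a6 = 9 > 7, so we need a3 ≤ 5; but a3 = 7 > 5  no
C10: 12 / 3 = 4, so 3 divides 12  yes

The assignment fails constraint 9.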